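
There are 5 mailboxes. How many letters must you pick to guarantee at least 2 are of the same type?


Pigeonhole: to guarantee k in one of n categories, need (k-1)×n + 1.
k = 2, n = 5
Minimum = (2-1) × 5 + 1 = 1 × 5 + 1

6


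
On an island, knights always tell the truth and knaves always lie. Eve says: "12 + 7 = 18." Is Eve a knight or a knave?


Statement: "12 + 7 = 18."
Actual: 12 + 7 = 19
Claimed: 18
Statement is FALSE → Eve lies → Knave

Knave


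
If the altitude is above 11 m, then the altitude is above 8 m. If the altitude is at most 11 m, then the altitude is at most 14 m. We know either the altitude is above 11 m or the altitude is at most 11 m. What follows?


Constructive dilemma: (P → Q) ∧ (R → S), P ∨ R ⊢ Q ∨ S
Premise 1: the altitude is above 11 m → the altitude is above 8 m
Premise 2: the altitude is at most 11 m → the altitude is at most 14 m
Premise 3: the altitude is above 11 m ∨ the altitude is at most 11 m
Case 1: Assuming the altitude is above 11 m, then by Premise 1, the altitude is above 8 m.
Case 2: Assuming the altitude is at most 11 m, then by Premise 2, the altitude is at most 14 m.
Since one of the altitude is above 11 m or the altitude is at most 11 m must hold, we get the altitude is above 8 m or the altitude is at most 14 m.

The altitude is above 8 m or the altitude is at most 14 m.


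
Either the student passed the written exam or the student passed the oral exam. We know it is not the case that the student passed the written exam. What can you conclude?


Disjunctive syllogism: P ∨ Q, ¬P ⊢ Q
Disjunction: the student passed the written exam ∨ the student passed the oral exam
We know it is not the case that the student passed the written exam.
By disjunctive syllogism, the other disjunct must be true.

The student passed the oral exam


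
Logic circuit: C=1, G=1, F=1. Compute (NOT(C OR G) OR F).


C OR G = 1
NOT(1) = 0
0 OR 1 = 1

1


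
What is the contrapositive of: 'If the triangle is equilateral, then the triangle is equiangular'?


Original: If the triangle is equilateral, then the triangle is equiangular
Contrapositive: If ¬Q, then ¬P
Negate Q: not (the triangle is equiangular)
Negate P: not (the triangle is equilateral)

If not (the triangle is equiangular), then not (the triangle is equilateral).


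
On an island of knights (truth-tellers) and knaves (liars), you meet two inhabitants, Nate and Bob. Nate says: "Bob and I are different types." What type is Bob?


Nate says: "Bob and I are different types."
Case 1: Nate is a Knight (truth-teller)
  Statement is true → they ARE different → Bob is a Knave
Case 2: Nate is a Knave (liar)
  Statement is false → they are NOT different → Bob is a Knave
In both cases, Bob is a Knave.

Knave


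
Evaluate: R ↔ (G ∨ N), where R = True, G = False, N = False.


R = True, G = False, N = False
Step 1: G ∨ N = False OR False = False
Step 2: R ↔ (False): true when both sides have same truth value.
Result: True ↔ False = False

False


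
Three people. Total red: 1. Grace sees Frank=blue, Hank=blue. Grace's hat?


Total red = 1, seen red = 0
Own red = 1 - 0 = 1
Grace's hat is red.

red


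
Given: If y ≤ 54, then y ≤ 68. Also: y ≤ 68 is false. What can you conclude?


Modus tollens: P → Q, ¬Q ⊢ ¬P
P: y ≤ 54
Q: y ≤ 68
We have P → Q and Q is false.
By modus tollens, P must be false.

It is not the case that y ≤ 54


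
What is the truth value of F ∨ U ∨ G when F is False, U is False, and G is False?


F = False, U = False, G = False
Step 1: F ∨ U = False OR False = False
Step 2: False ∨ G = False OR False = False
OR is true when at least one operand is true.

False


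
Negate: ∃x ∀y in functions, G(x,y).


Original: ∃x ∀y G(x,y)
Rule: ¬∀→∃, ¬∃→∀, negate predicate.
Negation: ∀x ∃y ¬G(x,y)

∀x ∃y ¬G(x,y)


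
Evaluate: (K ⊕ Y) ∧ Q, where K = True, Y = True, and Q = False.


K = True, Y = True, Q = False
Step 1: K ⊕ Y = True XOR True = False
Step 2: False ∧ Q = False AND False = False
XOR true when exactly one of K,Y is true; then AND with Q.

False


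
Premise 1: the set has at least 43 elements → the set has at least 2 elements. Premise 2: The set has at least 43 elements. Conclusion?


Modus ponens: P → Q, P ⊢ Q
P: the set has at least 43 elements
Q: the set has at least 2 elements
We have P → Q and P is true.
By modus ponens, Q must be true.

The set has at least 2 elements


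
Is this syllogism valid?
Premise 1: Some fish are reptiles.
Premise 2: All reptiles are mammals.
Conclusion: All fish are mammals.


Premise 1: Some fish are reptiles.
Premise 2: All reptiles are mammals.
Conclusion: All fish are mammals.
Fallacy: illicit minor. The minor term (fish) is distributed in the conclusion ('All fish ...') but undistributed in its premise ('Some fish are reptiles' doesn't cover all fish).
Only 'Some fish are mammals' follows, not 'All'.

Invalid


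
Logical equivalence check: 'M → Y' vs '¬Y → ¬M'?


Expression 1: M → Y
Expression 2: ¬Y → ¬M
Truth table (M Y | Expr1 Expr2):
  T T |   T     T
  T F |   F     F
  F T |   T     T
  F F |   T     T
All 4 rows agree, so the expressions are logically equivalent.

Yes


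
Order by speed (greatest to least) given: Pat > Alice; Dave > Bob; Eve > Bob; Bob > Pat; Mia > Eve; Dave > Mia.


Constraints: Pat > Alice; Dave > Bob; Eve > Bob; Bob > Pat; Mia > Eve; Dave > Mia
Method: at each step, the next-highest is the one remaining person who never appears on the smaller side of a constraint between remaining people.
  Step 1: remaining {Mia, Bob, Pat, Dave, Eve, Alice}; on the smaller side: {Mia, Bob, Pat, Eve, Alice} → Dave is next (Dave > Bob; Dave > Mia).
  Step 2: remaining {Mia, Bob, Pat, Eve, Alice}; on the smaller side: {Bob, Pat, Eve, Alice} → Mia is next (Mia > Eve).
  Step 3: remaining {Bob, Pat, Eve, Alice}; on the smaller side: {Bob, Pat, Alice} → Eve is next (Eve > Bob).
  Step 4: remaining {Bob, Pat, Alice}; on the smaller side: {Pat, Alice} → Bob is next (Bob > Pat).
  Step 5: remaining {Pat, Alice}; on the smaller side: {Alice} → Pat is next (Pat > Alice).
  Step 6: only Alice remains → lowest.
Final ranking (highest to lowest):

Dave > Mia > Eve > Bob > Pat > Alice


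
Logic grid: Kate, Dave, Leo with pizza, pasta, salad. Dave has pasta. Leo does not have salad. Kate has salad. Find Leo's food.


From clues:
  Dave → pasta
  Kate → salad
By elimination, Leo gets the remaining.

pizza


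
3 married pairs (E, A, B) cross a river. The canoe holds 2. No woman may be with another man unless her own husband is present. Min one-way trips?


Label couples E, A, B (H = husband, W = wife).
Counting alone: 6 people, the canoe carries 2 and someone must bring it back, so each round trip nets at most +1 on the far side until the last crossing → at least 9 trips. The jealousy constraint makes 9 impossible; the shortest valid schedule has 11:
1. WE+WA →  (far: WE,WA; near: HE,HA,HB,WB)
2. WE ←       (far: WA; near: HE,HA,HB,WE,WB)
3. WE+WB →  (far: WE,WA,WB; near: HE,HA,HB)
4. WE ←       (far: WA,WB; near: HE,HA,HB,WE)
5. HA+HB →  (far: HA,WA,HB,WB; near: HE,WE)
6. HA+WA ←  (far: HB,WB; near: HE,WE,HA,WA)
7. HE+HA →  (far: HE,HA,HB,WB; near: WE,WA)
8. WB ←       (far: HE,HA,HB; near: WE,WA,WB)
9. WE+WA →  (far: HE,WE,HA,WA,HB; near: WB)
10. HB ←      (far: HE,WE,HA,WA; near: HB,WB)
11. HB+WB → (far: all six; near: empty)
In every state each wife is either with her husband or with no other man.
Minimum trips = 11

11


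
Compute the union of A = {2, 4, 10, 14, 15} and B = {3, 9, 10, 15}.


A = {2, 4, 10, 14, 15}
B = {3, 9, 10, 15}
Operation: union
All elements combined: 2, 3, 4, 9, 10, 14, 15

{2, 3, 4, 9, 10, 14, 15}


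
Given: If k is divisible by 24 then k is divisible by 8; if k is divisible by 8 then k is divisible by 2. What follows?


Hypothetical syllogism: P → Q, Q → R ⊢ P → R
Premise 1: k is divisible by 24 → k is divisible by 8
Premise 2: k is divisible by 8 → k is divisible by 2
Chain the implications: the middle term (k is divisible by 8) links the two.
Conclusion: If k is divisible by 24, then k is divisible by 2.

If k is divisible by 24, then k is divisible by 2.


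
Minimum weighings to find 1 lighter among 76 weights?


Each weighing has 3 outcomes (left heavy / balance / right heavy), so k weighings distinguish at most 3^k cases; splitting into three near-equal groups achieves this.
Need 3^k ≥ 76: 3^3 = 27 < 76 ≤ 3^4 = 81
k = ⌈log₃(76)⌉ = 4

4


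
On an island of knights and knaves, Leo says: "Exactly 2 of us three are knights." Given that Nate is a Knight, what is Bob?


Leo claims exactly 2 knights among Leo, Nate, Bob.
Given: Nate is a Knight.

Case 1: Leo is a Knight (tells truth)
  Then exactly 2 of the three are knights.
  Counting Leo, Nate: 2 knight(s) so far. Need 0 more → Bob = Knave.
Case 2: Leo is a Knave (lies)
  Then the count is NOT 2.
  If Bob = Knight, count = 2 = 2 → claim would be true, contradicts lie.
  If Bob = Knave, count = 1 ≠ 2 → lie confirmed ✓

Bob is a Knave.

Knave


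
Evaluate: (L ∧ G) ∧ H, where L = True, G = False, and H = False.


L = True, G = False, H = False
Step 1: L ∧ G = True AND False = False
Step 2: False ∧ H = False AND False = False
AND is true only when ALL operands are true.

False


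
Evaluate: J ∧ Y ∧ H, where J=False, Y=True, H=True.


J = False, Y = True, H = True
Expression: J ∧ Y ∧ H
Step 1: J ∧ Y = False AND True = False
Step 2: (False) ∧ H = False AND True = False

False


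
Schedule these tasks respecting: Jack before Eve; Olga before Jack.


Constraints: Jack before Eve; Olga before Jack
Method: repeatedly schedule the remaining task that has no remaining task required before it.
  Step 1: remaining {Eve, Jack, Olga}; every task except Olga still has a predecessor pending → schedule Olga.
  Step 2: remaining {Eve, Jack}; every task except Jack still has a predecessor pending → schedule Jack.
  Step 3: only Eve remains → schedule Eve.
Resulting order:

Olga → Jack → Eve


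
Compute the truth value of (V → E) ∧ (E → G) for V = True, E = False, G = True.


V = True, E = False, G = True
Step 1: V → E is false only when V=True and E=False. Result: False
Step 2: E → G is false only when E=True and G=False. Result: True
Step 3: False ∧ True = False

False


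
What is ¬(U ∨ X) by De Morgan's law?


De Morgan's law: ¬(P ∨ Q) ≡ ¬P ∧ ¬Q
¬(U ∨ X) = ¬U ∧ ¬X

¬U ∧ ¬X


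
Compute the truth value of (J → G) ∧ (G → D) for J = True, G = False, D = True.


J = True, G = False, D = True
Step 1: J → G is false only when J=True and G=False. Result: False
Step 2: G → D is false only when G=True and D=False. Result: True
Step 3: False ∧ True = False

False


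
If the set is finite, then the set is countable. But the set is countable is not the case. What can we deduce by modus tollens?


Modus tollens: P → Q, ¬Q ⊢ ¬P
P: the set is finite
Q: the set is countable
We have P → Q and Q is false.
By modus tollens, P must be false.

It is not the case that the set is finite


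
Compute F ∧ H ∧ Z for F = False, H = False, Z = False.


F = False, H = False, Z = False
Step 1: F ∧ H = False AND False = False
Step 2: (False) ∧ Z = (False) AND False = False
AND is true only when ALL operands are true.

False


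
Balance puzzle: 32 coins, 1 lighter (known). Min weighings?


Each weighing has 3 outcomes (left heavy / balance / right heavy), so k weighings distinguish at most 3^k cases; splitting into three near-equal groups achieves this.
Need 3^k ≥ 32: 3^3 = 27 < 32 ≤ 3^4 = 81
k = ⌈log₃(32)⌉ = 4

4


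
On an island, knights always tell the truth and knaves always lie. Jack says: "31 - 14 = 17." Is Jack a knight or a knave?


Statement: "31 - 14 = 17."
Actual: 31 - 14 = 17
Claimed: 17
Statement is TRUE → Jack tells the truth → Knight

Knight


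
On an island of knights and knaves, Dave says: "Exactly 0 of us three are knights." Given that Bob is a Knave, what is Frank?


Dave claims exactly 0 knights among Dave, Bob, Frank.
Given: Bob is a Knave.

Case 1: Dave is a Knight (tells truth)
  Then exactly 0 of the three are knights.
  Counting Dave, Bob: 1 knight(s) so far. Need -1 more → impossible.
Case 2: Dave is a Knave (lies)
  Then the count is NOT 0.
  If Frank = Knave, count = 0 = 0 → claim would be true, contradicts lie.
  If Frank = Knight, count = 1 ≠ 0 → lie confirmed ✓

Frank is a Knight.

Knight


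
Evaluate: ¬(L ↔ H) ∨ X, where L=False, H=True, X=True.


L = False, H = True, X = True
Expression: ¬(L ↔ H) ∨ X
Step 1: L ↔ H = (False iff True) = False
Step 2: ¬(L ↔ H) = NOT False = True
Step 3: (True) ∨ X = True OR True = True

True


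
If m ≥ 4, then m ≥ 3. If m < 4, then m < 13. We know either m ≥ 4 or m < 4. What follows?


Constructive dilemma: (P → Q) ∧ (R → S), P ∨ R ⊢ Q ∨ S
Premise 1: m ≥ 4 → m ≥ 3
Premise 2: m < 4 → m < 13
Premise 3: m ≥ 4 ∨ m < 4
Case 1: Assuming m ≥ 4, then by Premise 1, m ≥ 3.
Case 2: Assuming m < 4, then by Premise 2, m < 13.
Since one of m ≥ 4 or m < 4 must hold, we get m ≥ 3 or m < 13.

m ≥ 3 or m < 13.


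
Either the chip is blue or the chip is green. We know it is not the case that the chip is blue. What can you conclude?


Disjunctive syllogism: P ∨ Q, ¬P ⊢ Q
Disjunction: the chip is blue ∨ the chip is green
We know it is not the case that the chip is blue.
By disjunctive syllogism, the other disjunct must be true.

The chip is green


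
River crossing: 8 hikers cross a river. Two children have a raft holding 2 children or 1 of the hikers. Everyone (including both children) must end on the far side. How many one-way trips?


Per crossing of one of the hikers: children→, one←, one of the hikers→, one← = 4 trips
8 × 4 = 32, + 1 final children→ = 33
Minimum trips = 33

33


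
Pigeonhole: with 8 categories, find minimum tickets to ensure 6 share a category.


Pigeonhole: to guarantee k in one of n categories, need (k-1)×n + 1.
k = 6, n = 8
Minimum = (6-1) × 8 + 1 = 5 × 8 + 1

41


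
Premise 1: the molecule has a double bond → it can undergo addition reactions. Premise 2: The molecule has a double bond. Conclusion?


Modus ponens: P → Q, P ⊢ Q
P: the molecule has a double bond
Q: it can undergo addition reactions
We have P → Q and P is true.
By modus ponens, Q must be true.

It can undergo addition reactions


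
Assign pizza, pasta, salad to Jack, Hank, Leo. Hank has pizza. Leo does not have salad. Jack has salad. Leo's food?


From clues:
  Hank → pizza
  Jack → salad
By elimination, Leo gets the remaining.

pasta


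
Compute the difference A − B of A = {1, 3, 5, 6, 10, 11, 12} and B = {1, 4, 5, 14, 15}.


A = {1, 3, 5, 6, 10, 11, 12}
B = {1, 4, 5, 14, 15}
Operation: difference A − B
In A but not B: 3, 6, 10, 11, 12

{3, 6, 10, 11, 12}


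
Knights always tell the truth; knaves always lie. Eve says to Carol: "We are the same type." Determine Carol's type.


Eve says: "We are the same type."
Case 1: Eve is a Knight (truth-teller)
  Statement is true → they ARE the same → Carol is also a Knight
Case 2: Eve is a Knave (liar)
  Statement is false → they are NOT the same → Carol is a Knight
In both cases, Carol is a Knight.

Knight


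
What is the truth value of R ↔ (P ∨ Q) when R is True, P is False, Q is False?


R = True, P = False, Q = False
Step 1: P ∨ Q = False OR False = False
Step 2: R ↔ (False): true when both sides have same truth value.
Result: True ↔ False = False

False


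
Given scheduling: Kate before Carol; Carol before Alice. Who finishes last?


Constraints: Kate before Carol; Carol before Alice
The last task can have nothing scheduled after it, so it must never appear on the left of a 'before'.
Tasks appearing before some other task: Kate, Carol.
The only task not in that list is Alice → it is last.

Alice


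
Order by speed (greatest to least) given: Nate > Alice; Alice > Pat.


Constraints: Nate > Alice; Alice > Pat
Method: at each step, the next-highest is the one remaining person who never appears on the smaller side of a constraint between remaining people.
  Step 1: remaining {Nate, Alice, Pat}; on the smaller side: {Alice, Pat} → Nate is next (Nate > Alice).
  Step 2: remaining {Alice, Pat}; on the smaller side: {Pat} → Alice is next (Alice > Pat).
  Step 3: only Pat remains → lowest.
Final ranking (highest to lowest):

Nate > Alice > Pat


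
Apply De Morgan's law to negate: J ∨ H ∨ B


De Morgan's law: ¬(P ∨ Q ∨ R) ≡ ¬P ∧ ¬Q ∧ ¬R
¬(J ∨ H ∨ B) = ¬J ∧ ¬H ∧ ¬B

¬J ∧ ¬H ∧ ¬B


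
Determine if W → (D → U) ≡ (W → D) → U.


Expression 1: W → (D → U)
Expression 2: (W → D) → U
Truth table (W D U | Expr1 Expr2):
  T T T |   T     T
  T T F |   F     F
  T F T |   T     T
  T F F |   T     T
  F T T |   T     T
  F T F |   T     F   ← differ
  F F T |   T     T
  F F F |   T     F   ← differ
Counterexample: W=F, D=T, U=F gives Expr1 = T but Expr2 = F, so the expressions are NOT logically equivalent.

No


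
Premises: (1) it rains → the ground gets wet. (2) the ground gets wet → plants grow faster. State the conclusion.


Hypothetical syllogism: P → Q, Q → R ⊢ P → R
Premise 1: it rains → the ground gets wet
Premise 2: the ground gets wet → plants grow faster
Chain the implications: the middle term (the ground gets wet) links the two.
Conclusion: If it rains, then plants grow faster.

If it rains, then plants grow faster.


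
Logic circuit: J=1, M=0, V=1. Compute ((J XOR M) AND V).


J XOR M = 1^0 = 1
1 AND 1 = 1

1


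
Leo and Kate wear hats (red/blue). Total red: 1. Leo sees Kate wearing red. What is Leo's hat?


Total red = 1, Kate = red
Red accounted for: 1
Remaining for Leo: 0
Leo's hat is blue.

blue


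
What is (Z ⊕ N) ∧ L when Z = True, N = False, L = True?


Z = True, N = False, L = True
Step 1: Z ⊕ N = True XOR False = True
Step 2: True ∧ L = True AND True = True
XOR true when exactly one of Z,N is true; then AND with L.

True


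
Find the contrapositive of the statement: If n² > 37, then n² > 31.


Original: If n² > 37, then n² > 31
Contrapositive: If ¬Q, then ¬P
Negate Q: not (n² > 31)
Negate P: not (n² > 37)

If not (n² > 31), then not (n² > 37).


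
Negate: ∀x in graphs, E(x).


Original: ∀x E(x)
Rule: ¬∀→∃, ¬∃→∀, negate predicate.
Negation: ∃x ¬E(x)

∃x ¬E(x)


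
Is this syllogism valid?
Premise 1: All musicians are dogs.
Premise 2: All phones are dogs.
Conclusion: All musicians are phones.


Premise 1: All musicians are dogs.
Premise 2: All phones are dogs.
Conclusion: All musicians are phones.
Fallacy: undistributed middle. dogs is predicate in both.
Counterexample: musicians and phones could be disjoint subsets of dogs.

Invalid


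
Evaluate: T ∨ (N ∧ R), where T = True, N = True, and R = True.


T = True, N = True, R = True
Step 1: N ∧ R = True AND True = True
Step 2: T ∨ True = True OR True = True
AND evaluated first (higher precedence); then OR applied.

True


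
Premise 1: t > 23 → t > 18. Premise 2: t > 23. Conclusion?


Modus ponens: P → Q, P ⊢ Q
P: t > 23
Q: t > 18
We have P → Q and P is true.
By modus ponens, Q must be true.

t > 18


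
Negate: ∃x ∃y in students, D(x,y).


Original: ∃x ∃y D(x,y)
Rule: ¬∀→∃, ¬∃→∀, negate predicate.
Negation: ∀x ∀y ¬D(x,y)

∀x ∀y ¬D(x,y)


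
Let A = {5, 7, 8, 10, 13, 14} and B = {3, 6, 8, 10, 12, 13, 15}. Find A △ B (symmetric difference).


A = {5, 7, 8, 10, 13, 14}
B = {3, 6, 8, 10, 12, 13, 15}
Operation: symmetric difference
In A only: [5, 7, 14], in B only: [3, 6, 12, 15]

{3, 5, 6, 7, 12, 14, 15}


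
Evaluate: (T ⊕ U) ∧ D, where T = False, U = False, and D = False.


T = False, U = False, D = False
Step 1: T ⊕ U = False XOR False = False
Step 2: False ∧ D = False AND False = False
XOR true when exactly one of T,U is true; then AND with D.

False


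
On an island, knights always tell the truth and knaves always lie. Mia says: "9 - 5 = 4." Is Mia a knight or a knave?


Statement: "9 - 5 = 4."
Actual: 9 - 5 = 4
Claimed: 4
Statement is TRUE → Mia tells the truth → Knight

Knight


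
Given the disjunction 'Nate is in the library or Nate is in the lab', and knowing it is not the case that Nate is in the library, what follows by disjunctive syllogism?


Disjunctive syllogism: P ∨ Q, ¬P ⊢ Q
Disjunction: Nate is in the library ∨ Nate is in the lab
We know it is not the case that Nate is in the library.
By disjunctive syllogism, the other disjunct must be true.

Nate is in the lab


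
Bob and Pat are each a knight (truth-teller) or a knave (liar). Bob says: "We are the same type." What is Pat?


Bob says: "We are the same type."
Case 1: Bob is a Knight (truth-teller)
  Statement is true → they ARE the same → Pat is also a Knight
Case 2: Bob is a Knave (liar)
  Statement is false → they are NOT the same → Pat is a Knight
In both cases, Pat is a Knight.

Knight


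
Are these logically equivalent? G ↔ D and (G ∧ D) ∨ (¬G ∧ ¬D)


Expression 1: G ↔ D
Expression 2: (G ∧ D) ∨ (¬G ∧ ¬D)
Truth table (G D | Expr1 Expr2):
  T T |   T     T
  T F |   F     F
  F T |   F     F
  F F |   T     T
All 4 rows agree, so the expressions are logically equivalent.

Yes


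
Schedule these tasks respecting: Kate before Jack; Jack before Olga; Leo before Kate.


Constraints: Kate before Jack; Jack before Olga; Leo before Kate
Method: repeatedly schedule the remaining task that has no remaining task required before it.
  Step 1: remaining {Leo, Jack, Kate, Olga}; every task except Leo still has a predecessor pending → schedule Leo.
  Step 2: remaining {Jack, Kate, Olga}; every task except Kate still has a predecessor pending → schedule Kate.
  Step 3: remaining {Jack, Olga}; every task except Jack still has a predecessor pending → schedule Jack.
  Step 4: only Olga remains → schedule Olga.
Resulting order:

Leo → Kate → Jack → Olga


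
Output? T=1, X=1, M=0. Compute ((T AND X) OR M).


T AND X = 1&1 = 1
1 OR 0 = 1

1


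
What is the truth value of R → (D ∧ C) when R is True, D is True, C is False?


R = True, D = True, C = False
Step 1: D ∧ C = True AND False = False
Step 2: R → (False): false only when R=True and consequent=False.
Result: False

False


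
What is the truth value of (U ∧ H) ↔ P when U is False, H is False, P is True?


U = False, H = False, P = True
Step 1: U ∧ H = False AND False = False
Step 2: (False) ↔ P: true when both sides have same truth value.
Result: False ↔ True = False

False


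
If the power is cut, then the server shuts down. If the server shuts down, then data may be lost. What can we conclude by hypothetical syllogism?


Hypothetical syllogism: P → Q, Q → R ⊢ P → R
Premise 1: the power is cut → the server shuts down
Premise 2: the server shuts down → data may be lost
Chain the implications: the middle term (the server shuts down) links the two.
Conclusion: If the power is cut, then data may be lost.

If the power is cut, then data may be lost.


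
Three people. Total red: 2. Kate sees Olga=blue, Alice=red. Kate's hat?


Total red = 2, seen red = 1
Own red = 2 - 1 = 1
Kate's hat is red.

red


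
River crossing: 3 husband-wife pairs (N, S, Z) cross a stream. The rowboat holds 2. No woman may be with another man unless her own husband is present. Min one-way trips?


Label couples N, S, Z (H = husband, W = wife).
Counting alone: 6 people, the rowboat carries 2 and someone must bring it back, so each round trip nets at most +1 on the far side until the last crossing → at least 9 trips. The jealousy constraint makes 9 impossible; the shortest valid schedule has 11:
1. WN+WS →  (far: WN,WS; near: HN,HS,HZ,WZ)
2. WN ←       (far: WS; near: HN,HS,HZ,WN,WZ)
3. WN+WZ →  (far: WN,WS,WZ; near: HN,HS,HZ)
4. WN ←       (far: WS,WZ; near: HN,HS,HZ,WN)
5. HS+HZ →  (far: HS,WS,HZ,WZ; near: HN,WN)
6. HS+WS ←  (far: HZ,WZ; near: HN,WN,HS,WS)
7. HN+HS →  (far: HN,HS,HZ,WZ; near: WN,WS)
8. WZ ←       (far: HN,HS,HZ; near: WN,WS,WZ)
9. WN+WS →  (far: HN,WN,HS,WS,HZ; near: WZ)
10. HZ ←      (far: HN,WN,HS,WS; near: HZ,WZ)
11. HZ+WZ → (far: all six; near: empty)
In every state each wife is either with her husband or with no other man.
Minimum trips = 11

11


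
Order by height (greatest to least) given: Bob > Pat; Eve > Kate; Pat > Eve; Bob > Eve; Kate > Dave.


Constraints: Bob > Pat; Eve > Kate; Pat > Eve; Bob > Eve; Kate > Dave
Method: at each step, the next-highest is the one remaining person who never appears on the smaller side of a constraint between remaining people.
  Step 1: remaining {Eve, Dave, Bob, Kate, Pat}; on the smaller side: {Eve, Dave, Kate, Pat} → Bob is next (Bob > Pat; Bob > Eve).
  Step 2: remaining {Eve, Dave, Kate, Pat}; on the smaller side: {Eve, Dave, Kate} → Pat is next (Pat > Eve).
  Step 3: remaining {Eve, Dave, Kate}; on the smaller side: {Dave, Kate} → Eve is next (Eve > Kate).
  Step 4: remaining {Dave, Kate}; on the smaller side: {Dave} → Kate is next (Kate > Dave).
  Step 5: only Dave remains → lowest.
Final ranking (highest to lowest):

Bob > Pat > Eve > Kate > Dave


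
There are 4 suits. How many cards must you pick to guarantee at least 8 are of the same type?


Pigeonhole: to guarantee k in one of n categories, need (k-1)×n + 1.
k = 8, n = 4
Minimum = (8-1) × 4 + 1 = 7 × 4 + 1

29


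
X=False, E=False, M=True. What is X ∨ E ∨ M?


X = False, E = False, M = True
Expression: X ∨ E ∨ M
Step 1: X ∨ E = False OR False = False
Step 2: (False) ∨ M = False OR True = True

True


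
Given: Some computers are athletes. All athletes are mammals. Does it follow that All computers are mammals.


Premise 1: Some computers are athletes.
Premise 2: All athletes are mammals.
Conclusion: All computers are mammals.
Fallacy: illicit minor. The minor term (computers) is distributed in the conclusion ('All computers ...') but undistributed in its premise ('Some computers are athletes' doesn't cover all computers).
Only 'Some computers are mammals' follows, not 'All'.

Invalid


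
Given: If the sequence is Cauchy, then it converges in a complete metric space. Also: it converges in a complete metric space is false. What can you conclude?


Modus tollens: P → Q, ¬Q ⊢ ¬P
P: the sequence is Cauchy
Q: it converges in a complete metric space
We have P → Q and Q is false.
By modus tollens, P must be false.

It is not the case that the sequence is Cauchy


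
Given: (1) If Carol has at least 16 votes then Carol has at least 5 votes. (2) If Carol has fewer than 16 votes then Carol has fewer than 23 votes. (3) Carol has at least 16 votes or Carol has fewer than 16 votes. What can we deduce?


Constructive dilemma: (P → Q) ∧ (R → S), P ∨ R ⊢ Q ∨ S
Premise 1: Carol has at least 16 votes → Carol has at least 5 votes
Premise 2: Carol has fewer than 16 votes → Carol has fewer than 23 votes
Premise 3: Carol has at least 16 votes ∨ Carol has fewer than 16 votes
Case 1: Assuming Carol has at least 16 votes, then by Premise 1, Carol has at least 5 votes.
Case 2: Assuming Carol has fewer than 16 votes, then by Premise 2, Carol has fewer than 23 votes.
Since one of Carol has at least 16 votes or Carol has fewer than 16 votes must hold, we get Carol has at least 5 votes or Carol has fewer than 23 votes.

Carol has at least 5 votes or Carol has fewer than 23 votes.


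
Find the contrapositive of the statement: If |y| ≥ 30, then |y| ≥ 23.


Original: If |y| ≥ 30, then |y| ≥ 23
Contrapositive: If ¬Q, then ¬P
Negate Q: not (|y| ≥ 23)
Negate P: not (|y| ≥ 30)

If not (|y| ≥ 23), then not (|y| ≥ 30).


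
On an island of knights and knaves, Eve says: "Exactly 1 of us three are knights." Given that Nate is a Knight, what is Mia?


Eve claims exactly 1 knights among Eve, Nate, Mia.
Given: Nate is a Knight.

Case 1: Eve is a Knight (tells truth)
  Then exactly 1 of the three are knights.
  Counting Eve, Nate: 2 knight(s) so far. Need -1 more → impossible.
Case 2: Eve is a Knave (lies)
  Then the count is NOT 1.
  If Mia = Knave, count = 1 = 1 → claim would be true, contradicts lie.
  If Mia = Knight, count = 2 ≠ 1 → lie confirmed ✓

Mia is a Knight.

Knight


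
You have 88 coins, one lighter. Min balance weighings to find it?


Each weighing has 3 outcomes (left heavy / balance / right heavy), so k weighings distinguish at most 3^k cases; splitting into three near-equal groups achieves this.
Need 3^k ≥ 88: 3^4 = 81 < 88 ≤ 3^5 = 243
k = ⌈log₃(88)⌉ = 5

5


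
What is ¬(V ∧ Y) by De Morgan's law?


De Morgan's law: ¬(P ∧ Q) ≡ ¬P ∨ ¬Q
¬(V ∧ Y) = ¬V ∨ ¬Y

¬V ∨ ¬Y


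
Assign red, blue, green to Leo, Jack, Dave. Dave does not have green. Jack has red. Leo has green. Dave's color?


From clues:
  Leo → green
  Jack → red
By elimination, Dave gets the remaining.

blue


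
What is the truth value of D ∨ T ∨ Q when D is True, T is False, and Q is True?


D = True, T = False, Q = True
Step 1: D ∨ T = True OR False = True
Step 2: True ∨ Q = True OR True = True
OR is true when at least one operand is true.

True


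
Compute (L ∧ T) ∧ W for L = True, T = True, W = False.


L = True, T = True, W = False
Step 1: L ∧ T = True AND True = True
Step 2: True ∧ W = True AND False = False
AND is true only when ALL operands are true.

False


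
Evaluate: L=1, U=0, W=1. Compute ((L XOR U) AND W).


L XOR U = 1^0 = 1
1 AND 1 = 1

1


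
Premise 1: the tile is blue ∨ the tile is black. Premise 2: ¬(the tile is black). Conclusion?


Disjunctive syllogism: P ∨ Q, ¬P ⊢ Q
Disjunction: the tile is blue ∨ the tile is black
We know it is not the case that the tile is black.
By disjunctive syllogism, the other disjunct must be true.

The tile is blue


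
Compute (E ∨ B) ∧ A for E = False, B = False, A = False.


E = False, B = False, A = False
Step 1: E ∨ B = False OR False = False
Step 2: False ∧ A = False AND False = False
OR is true when at least one operand is true; AND requires both.

False


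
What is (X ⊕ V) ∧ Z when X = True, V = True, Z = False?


X = True, V = True, Z = False
Step 1: X ⊕ V = True XOR True = False
Step 2: False ∧ Z = False AND False = False
XOR true when exactly one of X,V is true; then AND with Z.

False


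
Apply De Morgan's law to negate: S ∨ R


De Morgan's law: ¬(P ∨ Q) ≡ ¬P ∧ ¬Q
¬(S ∨ R) = ¬S ∧ ¬R

¬S ∧ ¬R


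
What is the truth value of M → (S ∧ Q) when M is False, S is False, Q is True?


M = False, S = False, Q = True
Step 1: S ∧ Q = False AND True = False
Step 2: M → (False): false only when M=True and consequent=False.
Result: True

True


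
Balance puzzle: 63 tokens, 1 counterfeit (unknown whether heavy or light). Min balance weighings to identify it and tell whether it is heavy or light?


Let n = 63. 126 possibilities (n tokens × lighter/heavier); each weighing has 3 outcomes.
Bound for k weighings: say the first weighing puts j tokens on each pan. If it tips, the 2j weighed tokens remain suspects (each with a known direction) and k-1 weighings give 3^(k-1) outcomes; 3^(k-1) is odd, so 2j ≤ 3^(k-1) - 1. If it balances, the n - 2j unweighed tokens remain with direction unknown: 2(n - 2j) ≤ 3^(k-1) - 1 by the same parity argument. Adding, n ≤ (3^(k-1) - 1) + (3^(k-1) - 1)/2 = (3^k - 3)/2, and the classical three-group strategy achieves this (3 tokens in 2 weighings, 12 in 3, 39 in 4, 120 in 5).
So we need the smallest k with (3^k - 3)/2 ≥ 63.
k = 4: (3^4 - 3)/2 = 39 < 63 ✗
k = 5: (3^5 - 3)/2 = 120 ≥ 63 ✓

5


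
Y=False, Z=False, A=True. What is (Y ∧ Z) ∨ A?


Y = False, Z = False, A = True
Expression: (Y ∧ Z) ∨ A
Step 1: Y ∧ Z = False AND False = False
Step 2: (False) ∨ A = False OR True = True

True


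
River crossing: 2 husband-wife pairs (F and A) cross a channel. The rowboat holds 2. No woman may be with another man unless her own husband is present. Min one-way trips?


Label couples F and A.
1. WF+WA → (far: WF,WA; near: HF,HA)
2. WF ←   (far: WA; near: HF,HA,WF)
3. HF+HA → (far: HF,HA,WA; near: WF)
4. HF ←   (far: HA,WA; near: HF,WF)  — HF returns, since WF is alone on near bank
5. HF+WF → (far: all four; near: empty)
Every state respects the constraint.
Minimum trips = 5

5


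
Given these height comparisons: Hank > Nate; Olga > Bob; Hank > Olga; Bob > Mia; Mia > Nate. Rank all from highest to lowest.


Constraints: Hank > Nate; Olga > Bob; Hank > Olga; Bob > Mia; Mia > Nate
Method: at each step, the next-highest is the one remaining person who never appears on the smaller side of a constraint between remaining people.
  Step 1: remaining {Hank, Mia, Bob, Nate, Olga}; on the smaller side: {Mia, Bob, Nate, Olga} → Hank is next (Hank > Nate; Hank > Olga).
  Step 2: remaining {Mia, Bob, Nate, Olga}; on the smaller side: {Mia, Bob, Nate} → Olga is next (Olga > Bob).
  Step 3: remaining {Mia, Bob, Nate}; on the smaller side: {Mia, Nate} → Bob is next (Bob > Mia).
  Step 4: remaining {Mia, Nate}; on the smaller side: {Nate} → Mia is next (Mia > Nate).
  Step 5: only Nate remains → lowest.
Final ranking (highest to lowest):

Hank > Olga > Bob > Mia > Nate


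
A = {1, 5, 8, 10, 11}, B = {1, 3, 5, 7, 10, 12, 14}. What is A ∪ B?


A = {1, 5, 8, 10, 11}
B = {1, 3, 5, 7, 10, 12, 14}
Operation: union
All elements combined: 1, 3, 5, 7, 8, 10, 11, 12, 14

{1, 3, 5, 7, 8, 10, 11, 12, 14}


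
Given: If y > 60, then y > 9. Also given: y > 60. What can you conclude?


Modus ponens: P → Q, P ⊢ Q
P: y > 60
Q: y > 9
We have P → Q and P is true.
By modus ponens, Q must be true.

y > 9


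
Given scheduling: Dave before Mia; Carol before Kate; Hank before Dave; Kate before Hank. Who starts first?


Constraints: Dave before Mia; Carol before Kate; Hank before Dave; Kate before Hank
The first task can have nothing scheduled before it, so it must never appear on the right of a 'before'.
Tasks appearing after some 'before': Mia, Kate, Dave, Hank.
The only task not in that list is Carol → it is first.

Carol


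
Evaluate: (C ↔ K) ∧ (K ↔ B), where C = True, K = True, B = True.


C = True, K = True, B = True
Step 1: C ↔ K is true when C and K have the same value. Result: True
Step 2: K ↔ B is true when K and B have the same value. Result: True
Step 3: True ∧ True = True

True


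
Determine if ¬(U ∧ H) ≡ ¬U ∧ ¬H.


Expression 1: ¬(U ∧ H)
Expression 2: ¬U ∧ ¬H
Truth table (U H | Expr1 Expr2):
  T T |   F     F
  T F |   T     F   ← differ
  F T |   T     F   ← differ
  F F |   T     T
Counterexample: U=T, H=F gives Expr1 = T but Expr2 = F, so the expressions are NOT logically equivalent.

No


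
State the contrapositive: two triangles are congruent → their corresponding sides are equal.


Original: If two triangles are congruent, then their corresponding sides are equal
Contrapositive: If ¬Q, then ¬P
Negate Q: not (their corresponding sides are equal)
Negate P: not (two triangles are congruent)

If not (their corresponding sides are equal), then not (two triangles are congruent).


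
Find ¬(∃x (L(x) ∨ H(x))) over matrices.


Original: ∃x (L(x) ∨ H(x))
Rule: ¬∀→∃, ¬∃→∀, negate predicate.
Negation: ∀x (¬L(x) ∧ ¬H(x))

∀x (¬L(x) ∧ ¬H(x))


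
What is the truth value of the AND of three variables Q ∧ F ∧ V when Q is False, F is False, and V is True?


Q = False, F = False, V = True
Step 1: Q ∧ F = False AND False = False
Step 2: (False) ∧ V = (False) AND True = False
AND is true only when ALL operands are true.

False


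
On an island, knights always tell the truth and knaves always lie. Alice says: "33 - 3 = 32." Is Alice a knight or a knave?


Statement: "33 - 3 = 32."
Actual: 33 - 3 = 30
Claimed: 32
Statement is FALSE → Alice lies → Knave

Knave


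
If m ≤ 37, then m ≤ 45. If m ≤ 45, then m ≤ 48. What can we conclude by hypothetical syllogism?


Hypothetical syllogism: P → Q, Q → R ⊢ P → R
Premise 1: m ≤ 37 → m ≤ 45
Premise 2: m ≤ 45 → m ≤ 48
Chain the implications: the middle term (m ≤ 45) links the two.
Conclusion: If m ≤ 37, then m ≤ 48.

If m ≤ 37, then m ≤ 48.


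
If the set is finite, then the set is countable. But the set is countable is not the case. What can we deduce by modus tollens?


Modus tollens: P → Q, ¬Q ⊢ ¬P
P: the set is finite
Q: the set is countable
We have P → Q and Q is false.
By modus tollens, P must be false.

It is not the case that the set is finite


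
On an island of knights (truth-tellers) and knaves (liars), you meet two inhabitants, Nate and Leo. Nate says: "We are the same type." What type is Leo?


Nate says: "We are the same type."
Case 1: Nate is a Knight (truth-teller)
  Statement is true → they ARE the same → Leo is also a Knight
Case 2: Nate is a Knave (liar)
  Statement is false → they are NOT the same → Leo is a Knight
In both cases, Leo is a Knight.

Knight


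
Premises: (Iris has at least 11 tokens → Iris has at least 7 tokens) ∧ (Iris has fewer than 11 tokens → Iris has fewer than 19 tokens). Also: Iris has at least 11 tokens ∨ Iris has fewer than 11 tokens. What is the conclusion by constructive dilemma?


Constructive dilemma: (P → Q) ∧ (R → S), P ∨ R ⊢ Q ∨ S
Premise 1: Iris has at least 11 tokens → Iris has at least 7 tokens
Premise 2: Iris has fewer than 11 tokens → Iris has fewer than 19 tokens
Premise 3: Iris has at least 11 tokens ∨ Iris has fewer than 11 tokens
Case 1: Assuming Iris has at least 11 tokens, then by Premise 1, Iris has at least 7 tokens.
Case 2: Assuming Iris has fewer than 11 tokens, then by Premise 2, Iris has fewer than 19 tokens.
Since one of Iris has at least 11 tokens or Iris has fewer than 11 tokens must hold, we get Iris has at least 7 tokens or Iris has fewer than 19 tokens.

Iris has at least 7 tokens or Iris has fewer than 19 tokens.


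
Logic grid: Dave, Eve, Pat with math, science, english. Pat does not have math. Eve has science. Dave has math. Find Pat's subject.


From clues:
  Dave → math
  Eve → science
By elimination, Pat gets the remaining.

english


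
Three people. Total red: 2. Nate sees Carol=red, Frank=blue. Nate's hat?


Total red = 2, seen red = 1
Own red = 2 - 1 = 1
Nate's hat is red.

red


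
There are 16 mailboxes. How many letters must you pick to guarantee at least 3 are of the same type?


Pigeonhole: to guarantee k in one of n categories, need (k-1)×n + 1.
k = 3, n = 16
Minimum = (3-1) × 16 + 1 = 2 × 16 + 1

33


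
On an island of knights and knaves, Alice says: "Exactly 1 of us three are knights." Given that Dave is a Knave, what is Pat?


Alice claims exactly 1 knights among Alice, Dave, Pat.
Given: Dave is a Knave.

Case 1: Alice is a Knight (tells truth)
  Then exactly 1 of the three are knights.
  Counting Alice, Dave: 1 knight(s) so far. Need 0 more → Pat = Knave.
Case 2: Alice is a Knave (lies)
  Then the count is NOT 1.
  If Pat = Knight, count = 1 = 1 → claim would be true, contradicts lie.
  If Pat = Knave, count = 0 ≠ 1 → lie confirmed ✓

Pat is a Knave.

Knave


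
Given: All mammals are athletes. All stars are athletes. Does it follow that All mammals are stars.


Premise 1: All mammals are athletes.
Premise 2: All stars are athletes.
Conclusion: All mammals are stars.
Fallacy: undistributed middle. athletes is predicate in both.
Counterexample: mammals and stars could be disjoint subsets of athletes.

Invalid
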